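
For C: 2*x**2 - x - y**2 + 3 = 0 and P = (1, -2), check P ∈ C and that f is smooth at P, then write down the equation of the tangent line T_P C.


Tangent line at P: 3*x + 4*y + 5 = 0.

Step 1: f(1, -2) = 0, so P lies on C.
Step 2: partial derivatives
  f_x(x, y) = 4*x - 1, f_y(x, y) = -2*y.
  f_x(P) = 3, f_y(P) = 4 (gradient nonzero, so P is smooth).
Step 3: tangent line at P: 3·(x − 1) + 4·(y − -2) = 0.
Expanding: 3*x + 4*y + 5 = 0.


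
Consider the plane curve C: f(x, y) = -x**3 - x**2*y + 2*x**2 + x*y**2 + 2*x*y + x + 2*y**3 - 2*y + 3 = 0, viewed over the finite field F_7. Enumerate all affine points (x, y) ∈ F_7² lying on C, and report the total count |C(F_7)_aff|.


Affine F_7-points: {(1, 1), (2, 1), (2, 6), (3, 3), (4, 3), (5, 1), (6, 2), (6, 3), (6, 6)}; count = 9.

For each of the 49 pairs (x, y) ∈ F_7², evaluate f(x, y) mod 7. Record the zeros.
  x = 0: [0↦3, 1↦3, 2↦1, 3↦2, 4↦4, 5↦5, 6↦3]  zeros at y ∈ ∅
  x = 1: [0↦5, 1↦0, 2↦2, 3↦2, 4↦5, 5↦2, 6↦5]  zeros at y ∈ {1}
  x = 2: [0↦5, 1↦0, 2↦4, 3↦1, 4↦3, 5↦1, 6↦0]  zeros at y ∈ {1, 6}
  x = 3: [0↦4, 1↦4, 2↦1, 3↦0, 4↦6, 5↦3, 6↦3]  zeros at y ∈ {3}
  x = 4: [0↦3, 1↦6, 2↦1, 3↦0, 4↦1, 5↦2, 6↦1]  zeros at y ∈ {3}
  x = 5: [0↦3, 1↦0, 2↦5, 3↦2, 4↦3, 5↦6, 6↦2]  zeros at y ∈ {1}
  x = 6: [0↦5, 1↦1, 2↦0, 3↦0, 4↦6, 5↦2, 6↦0]  zeros at y ∈ {2, 3, 6}
Collecting zeros: affine points = {(1, 1), (2, 1), (2, 6), (3, 3), (4, 3), (5, 1), (6, 2), (6, 3), (6, 6)}.
Total count |C(F_7)_aff| = 9.


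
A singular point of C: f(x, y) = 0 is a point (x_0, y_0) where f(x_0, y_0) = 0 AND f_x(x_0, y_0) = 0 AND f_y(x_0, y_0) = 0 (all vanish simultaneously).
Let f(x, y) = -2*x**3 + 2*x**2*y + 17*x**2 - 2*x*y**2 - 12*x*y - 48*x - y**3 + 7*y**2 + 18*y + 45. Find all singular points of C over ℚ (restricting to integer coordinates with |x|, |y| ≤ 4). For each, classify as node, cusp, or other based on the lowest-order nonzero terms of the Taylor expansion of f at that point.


Singular points: {(3, 0)}; classification: node.

Compute partial derivatives:
  f_x = -6*x**2 + 4*x*y + 34*x - 2*y**2 - 12*y - 48.
  f_y = 2*x**2 - 4*x*y - 12*x - 3*y**2 + 14*y + 18.
Scan x_0 ∈ {−4, ..., 4}. For each x_0, f_y(x_0, y) is a polynomial in y; find its integer roots y ∈ {−4, ..., 4}, then test f_x and f at those candidates.
  x = -4: f_y(-4, y) = -3*y**2 + 30*y + 98; no integer root y with |y| ≤ 4.
  x = -3: f_y(-3, y) = -3*y**2 + 26*y + 72; no integer root y with |y| ≤ 4.
  x = -2: f_y(-2, y) = -3*y**2 + 22*y + 50; no integer root y with |y| ≤ 4.
  x = -1: f_y(-1, y) = -3*y**2 + 18*y + 32; no integer root y with |y| ≤ 4.
  x = 0: f_y(0, y) = -3*y**2 + 14*y + 18; no integer root y with |y| ≤ 4.
  x = 1: f_y(1, y) = -3*y**2 + 10*y + 8; vanishes at y ∈ {4}. (1, 4): f_x = -84 ≠ 0.
  x = 2: f_y(2, y) = -3*y**2 + 6*y + 2; no integer root y with |y| ≤ 4.
  x = 3: f_y(3, y) = -3*y**2 + 2*y; vanishes at y ∈ {0}. (3, 0): f_x = 0, f = 0 — SINGULAR.
  x = 4: f_y(4, y) = -3*y**2 - 2*y + 2; no integer root y with |y| ≤ 4.
Only singular point on the grid: (3, 0).
Classify: substitute x = 3 + u, y = 0 + v and expand: f = -2*u**3 + 2*u**2*v - u**2 - 2*u*v**2 - v**3 + v**2.
No constant or linear terms (consistent with a singular point). Quadratic part: -u**2 + v**2. Cubic part: -2*u**3 + 2*u**2*v - 2*u*v**2 - v**3.
The quadratic part v**2 - u**2 = (v − u)(v + u) splits into two distinct linear factors, so there are two distinct tangent lines y − 0 = ±(x − 3) — this is a node (ordinary double point).
Classification: node.


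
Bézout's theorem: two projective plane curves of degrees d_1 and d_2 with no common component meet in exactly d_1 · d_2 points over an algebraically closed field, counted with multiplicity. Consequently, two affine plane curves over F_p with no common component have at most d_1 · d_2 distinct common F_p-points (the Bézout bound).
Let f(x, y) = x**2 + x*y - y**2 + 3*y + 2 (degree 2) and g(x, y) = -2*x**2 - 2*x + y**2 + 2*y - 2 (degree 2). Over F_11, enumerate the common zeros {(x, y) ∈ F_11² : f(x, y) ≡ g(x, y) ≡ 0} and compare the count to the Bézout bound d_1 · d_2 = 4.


Common zeros: {(3, 6)}; count = 1; Bézout bound = 4.

deg(f) = 2, deg(g) = 2, so Bézout bound = 4.
Scan x ∈ F_11. For each x, list the y ∈ F_11 with f(x, y) ≡ 0 and those with g(x, y) ≡ 0 (mod 11); the common zeros in that column are the intersection.
  x = 0: f ≡ 0 at y ∈ ∅; g ≡ 0 at y ∈ {4, 5}; common: ∅.
  x = 1: f ≡ 0 at y ∈ ∅; g ≡ 0 at y ∈ ∅; common: ∅.
  x = 2: f ≡ 0 at y ∈ {6, 10}; g ≡ 0 at y ∈ {1, 8}; common: ∅.
  x = 3: f ≡ 0 at y ∈ {0, 6}; g ≡ 0 at y ∈ {3, 6}; common: {6}.
  x = 4: f ≡ 0 at y ∈ {9}; g ≡ 0 at y ∈ ∅; common: ∅.
  x = 5: f ≡ 0 at y ∈ ∅; g ≡ 0 at y ∈ ∅; common: ∅.
  x = 6: f ≡ 0 at y ∈ ∅; g ≡ 0 at y ∈ ∅; common: ∅.
  x = 7: f ≡ 0 at y ∈ ∅; g ≡ 0 at y ∈ {3, 6}; common: ∅.
  x = 8: f ≡ 0 at y ∈ {0}; g ≡ 0 at y ∈ {1, 8}; common: ∅.
  x = 9: f ≡ 0 at y ∈ {3, 9}; g ≡ 0 at y ∈ ∅; common: ∅.
  x = 10: f ≡ 0 at y ∈ {3, 10}; g ≡ 0 at y ∈ {4, 5}; common: ∅.
Collecting: common zeros = {(3, 6)}, so the count is 1.
Comparison with the Bézout bound: 1 ≤ 4 = deg(f)·deg(g), as expected for curves with no common component (the affine F_11-count falls short of the bound because intersections may lie at infinity, over extension fields, or carry multiplicity).


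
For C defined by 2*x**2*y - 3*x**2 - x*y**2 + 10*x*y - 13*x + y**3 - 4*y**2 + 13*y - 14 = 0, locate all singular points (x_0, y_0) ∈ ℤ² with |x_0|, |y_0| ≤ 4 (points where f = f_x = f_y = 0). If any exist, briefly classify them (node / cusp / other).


Singular points: {(-2, 1)}; classification: node.

Compute partial derivatives:
  f_x = 4*x*y - 6*x - y**2 + 10*y - 13.
  f_y = 2*x**2 - 2*x*y + 10*x + 3*y**2 - 8*y + 13.
Scan x_0 ∈ {−4, ..., 4}. For each x_0, f_y(x_0, y) is a polynomial in y; find its integer roots y ∈ {−4, ..., 4}, then test f_x and f at those candidates.
  x = -4: f_y(-4, y) = 3*y**2 + 5; no integer root y with |y| ≤ 4.
  x = -3: f_y(-3, y) = 3*y**2 - 2*y + 1; no integer root y with |y| ≤ 4.
  x = -2: f_y(-2, y) = 3*y**2 - 4*y + 1; vanishes at y ∈ {1}. (-2, 1): f_x = 0, f = 0 — SINGULAR.
  x = -1: f_y(-1, y) = 3*y**2 - 6*y + 5; no integer root y with |y| ≤ 4.
  x = 0: f_y(0, y) = 3*y**2 - 8*y + 13; no integer root y with |y| ≤ 4.
  x = 1: f_y(1, y) = 3*y**2 - 10*y + 25; no integer root y with |y| ≤ 4.
  x = 2: f_y(2, y) = 3*y**2 - 12*y + 41; no integer root y with |y| ≤ 4.
  x = 3: f_y(3, y) = 3*y**2 - 14*y + 61; no integer root y with |y| ≤ 4.
  x = 4: f_y(4, y) = 3*y**2 - 16*y + 85; no integer root y with |y| ≤ 4.
Only singular point on the grid: (-2, 1).
Classify: substitute x = -2 + u, y = 1 + v and expand: f = 2*u**2*v - u**2 - u*v**2 + v**3 + v**2.
No constant or linear terms (consistent with a singular point). Quadratic part: -u**2 + v**2. Cubic part: 2*u**2*v - u*v**2 + v**3.
The quadratic part v**2 - u**2 = (v − u)(v + u) splits into two distinct linear factors, so there are two distinct tangent lines y − 1 = ±(x − -2) — this is a node (ordinary double point).
Classification: node.


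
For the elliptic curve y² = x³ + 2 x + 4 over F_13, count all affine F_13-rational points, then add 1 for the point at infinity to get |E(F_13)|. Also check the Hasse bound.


Affine points = {(0, 2), (0, 11), (2, 4), (2, 9), (5, 3), (5, 10), (7, 6), (7, 7), (8, 5), (8, 8), (9, 6), (9, 7), (10, 6), (10, 7), (12, 1), (12, 12)}; affine count = 16; |E(F_13)| = 17.

Discriminant check: Δ ∝ 4a³ + 27b² = 4·2³ + 27·4² = 4·8 + 27·16 ≡ 9 (mod 13). Nonzero ⇒ E is nonsingular.
For each x ∈ F_13, compute rhs = x³ + 2·x + 4 mod 13, then count y ∈ F_13 with y² ≡ rhs.
  x = 0: rhs = 4, matching y values: 2, 11 (2 points).
  x = 1: rhs = 7, matching y values: none (0 points).
  x = 2: rhs = 3, matching y values: 4, 9 (2 points).
  x = 3: rhs = 11, matching y values: none (0 points).
  x = 4: rhs = 11, matching y values: none (0 points).
  x = 5: rhs = 9, matching y values: 3, 10 (2 points).
  x = 6: rhs = 11, matching y values: none (0 points).
  x = 7: rhs = 10, matching y values: 6, 7 (2 points).
  x = 8: rhs = 12, matching y values: 5, 8 (2 points).
  x = 9: rhs = 10, matching y values: 6, 7 (2 points).
  x = 10: rhs = 10, matching y values: 6, 7 (2 points).
  x = 11: rhs = 5, matching y values: none (0 points).
  x = 12: rhs = 1, matching y values: 1, 12 (2 points).
Total affine count: 16.
Full point count |E(F_13)| = 16 + 1 = 17.
Hasse bound: |17 − (13+1)| = |3| = 3 ≤ 2√13 ≈ 7.2111 ✓.


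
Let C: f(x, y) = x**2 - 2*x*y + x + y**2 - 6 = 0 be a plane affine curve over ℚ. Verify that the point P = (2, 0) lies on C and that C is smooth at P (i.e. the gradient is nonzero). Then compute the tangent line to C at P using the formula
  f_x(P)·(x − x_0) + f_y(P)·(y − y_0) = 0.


Tangent line at P: 5*x - 4*y - 10 = 0.

Step 1: f(2, 0) = 0, so P lies on C.
Step 2: partial derivatives
  f_x(x, y) = 2*x - 2*y + 1, f_y(x, y) = -2*x + 2*y.
  f_x(P) = 5, f_y(P) = -4 (gradient nonzero, so P is smooth).
Step 3: tangent line at P: 5·(x − 2) + -4·(y − 0) = 0.
Expanding: 5*x - 4*y - 10 = 0.


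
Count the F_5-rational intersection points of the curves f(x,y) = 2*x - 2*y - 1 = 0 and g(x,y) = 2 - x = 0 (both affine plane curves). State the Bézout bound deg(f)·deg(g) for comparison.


Common zeros: {(2, 4)}; count = 1; Bézout bound = 1.

deg(f) = 1, deg(g) = 1, so Bézout bound = 1.
Scan x ∈ F_5. For each x, list the y ∈ F_5 with f(x, y) ≡ 0 and those with g(x, y) ≡ 0 (mod 5); the common zeros in that column are the intersection.
  x = 0: f ≡ 0 at y ∈ {2}; g ≡ 0 at y ∈ ∅; common: ∅.
  x = 1: f ≡ 0 at y ∈ {3}; g ≡ 0 at y ∈ ∅; common: ∅.
  x = 2: f ≡ 0 at y ∈ {4}; g ≡ 0 at y ∈ {0, 1, 2, 3, 4}; common: {4}.
  x = 3: f ≡ 0 at y ∈ {0}; g ≡ 0 at y ∈ ∅; common: ∅.
  x = 4: f ≡ 0 at y ∈ {1}; g ≡ 0 at y ∈ ∅; common: ∅.
Collecting: common zeros = {(2, 4)}, so the count is 1.
Comparison with the Bézout bound: 1 ≤ 1 = deg(f)·deg(g), as expected for curves with no common component (the bound is attained).


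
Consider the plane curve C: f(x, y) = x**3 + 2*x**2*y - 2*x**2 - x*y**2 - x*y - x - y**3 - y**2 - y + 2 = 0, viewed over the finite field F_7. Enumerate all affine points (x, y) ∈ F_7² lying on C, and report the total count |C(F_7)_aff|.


Affine F_7-points: {(1, 0), (1, 5), (2, 0), (2, 5), (2, 6), (3, 5), (4, 2), (6, 0), (6, 3), (6, 4)}; count = 10.

For each of the 49 pairs (x, y) ∈ F_7², evaluate f(x, y) mod 7. Record the zeros.
  x = 0: [0↦2, 1↦6, 2↦2, 3↦5, 4↦2, 5↦1, 6↦3]  zeros at y ∈ ∅
  x = 1: [0↦0, 1↦4, 2↦5, 3↦4, 4↦2, 5↦0, 6↦6]  zeros at y ∈ {0, 5}
  x = 2: [0↦0, 1↦1, 2↦4, 3↦3, 4↦6, 5↦0, 6↦0]  zeros at y ∈ {0, 5, 6}
  x = 3: [0↦1, 1↦3, 2↦5, 3↦1, 4↦6, 5↦0, 6↦5]  zeros at y ∈ {5}
  x = 4: [0↦2, 1↦2, 2↦0, 3↦4, 4↦1, 5↦6, 6↦6]  zeros at y ∈ {2}
  x = 5: [0↦2, 1↦4, 2↦2, 3↦4, 4↦4, 5↦3, 6↦2]  zeros at y ∈ ∅
  x = 6: [0↦0, 1↦1, 2↦3, 3↦0, 4↦0, 5↦4, 6↦6]  zeros at y ∈ {0, 3, 4}
Collecting zeros: affine points = {(1, 0), (1, 5), (2, 0), (2, 5), (2, 6), (3, 5), (4, 2), (6, 0), (6, 3), (6, 4)}.
Total count |C(F_7)_aff| = 10.


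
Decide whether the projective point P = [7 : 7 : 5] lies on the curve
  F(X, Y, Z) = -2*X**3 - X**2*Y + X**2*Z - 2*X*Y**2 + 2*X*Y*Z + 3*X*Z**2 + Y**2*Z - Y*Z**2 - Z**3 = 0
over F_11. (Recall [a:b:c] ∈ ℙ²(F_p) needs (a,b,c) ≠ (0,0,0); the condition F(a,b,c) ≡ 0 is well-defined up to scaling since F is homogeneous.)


F(7,7,5) ≡ 7 (mod 11); P is NOT on the curve.

Evaluate F(7, 7, 5) term-by-term (mod 11).
  -2*X**3 ↦ -2·343·1·1 = -686
  -X**2*Y ↦ -1·49·7·1 = -343
  X**2*Z ↦ 1·49·1·5 = 245
  -2*X*Y**2 ↦ -2·7·49·1 = -686
  2*X*Y*Z ↦ 2·7·7·5 = 490
  3*X*Z**2 ↦ 3·7·1·25 = 525
  Y**2*Z ↦ 1·1·49·5 = 245
  -Y*Z**2 ↦ -1·1·7·25 = -175
  -Z**3 ↦ -1·1·1·125 = -125
Sum: F(7, 7, 5) = (-686) + (-343) + (245) + (-686) + (490) + (525) + (245) + (-175) + (-125) = -510.
Reducing mod 11: -510 ≡ 7 (mod 11).
Since F(a, b, c) ≡ 7 ≠ 0 (mod 11), P does NOT lie on the curve.


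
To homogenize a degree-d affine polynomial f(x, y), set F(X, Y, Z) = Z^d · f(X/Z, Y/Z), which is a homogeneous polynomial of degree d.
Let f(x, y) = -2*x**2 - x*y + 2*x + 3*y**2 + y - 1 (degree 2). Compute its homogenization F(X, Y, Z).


F(X, Y, Z) = -2*X**2 - X*Y + 2*X*Z + 3*Y**2 + Y*Z - Z**2

deg(f) = 2.
Substitute x = X/Z, y = Y/Z into f, then multiply by Z^2.
  monomial -2·x^2·y^0 ↦ -2·X^2·Y^0·Z^0.
  monomial -1·x^1·y^1 ↦ -1·X^1·Y^1·Z^0.
  monomial 2·x^1·y^0 ↦ 2·X^1·Y^0·Z^1.
  monomial 3·x^0·y^2 ↦ 3·X^0·Y^2·Z^0.
  monomial 1·x^0·y^1 ↦ 1·X^0·Y^1·Z^1.
  monomial -1·x^0·y^0 ↦ -1·X^0·Y^0·Z^2.
Collecting: F(X, Y, Z) = -2*X**2 - X*Y + 2*X*Z + 3*Y**2 + Y*Z - Z**2.


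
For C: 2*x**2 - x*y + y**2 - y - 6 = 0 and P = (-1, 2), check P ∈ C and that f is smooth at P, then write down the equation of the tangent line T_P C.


Tangent line at P: -6*x + 4*y - 14 = 0.

Step 1: f(-1, 2) = 0, so P lies on C.
Step 2: partial derivatives
  f_x(x, y) = 4*x - y, f_y(x, y) = -x + 2*y - 1.
  f_x(P) = -6, f_y(P) = 4 (gradient nonzero, so P is smooth).
Step 3: tangent line at P: -6·(x − -1) + 4·(y − 2) = 0.
Expanding: -6*x + 4*y - 14 = 0.


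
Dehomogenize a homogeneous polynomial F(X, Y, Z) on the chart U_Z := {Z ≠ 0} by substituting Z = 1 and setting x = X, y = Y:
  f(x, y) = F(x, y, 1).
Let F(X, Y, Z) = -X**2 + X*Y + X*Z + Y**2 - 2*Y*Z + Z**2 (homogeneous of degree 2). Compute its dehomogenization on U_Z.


f(x, y) = -x**2 + x*y + x + y**2 - 2*y + 1

On U_Z we set Z = 1. Each monomial c·X^i·Y^j·Z^k in F becomes c·x^i·y^j·1^k = c·x^i·y^j.
Substituting Z = 1: F(X, Y, 1) = -x**2 + x*y + x + y**2 - 2*y + 1.
Note: deg(f) ≤ deg(F) = 2; strict inequality happens when F is divisible by Z (lost terms).


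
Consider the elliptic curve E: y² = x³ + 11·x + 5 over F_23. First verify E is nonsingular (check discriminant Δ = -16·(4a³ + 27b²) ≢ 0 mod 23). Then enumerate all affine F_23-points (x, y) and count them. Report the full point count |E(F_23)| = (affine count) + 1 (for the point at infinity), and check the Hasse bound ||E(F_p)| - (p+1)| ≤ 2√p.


Affine points = {(2, 9), (2, 14), (5, 1), (5, 22), (11, 10), (11, 13), (12, 5), (12, 18), (15, 7), (15, 16), (18, 3), (18, 20), (19, 9), (19, 14), (22, 4), (22, 19)}; affine count = 16; |E(F_23)| = 17.

Discriminant check: Δ ∝ 4a³ + 27b² = 4·11³ + 27·5² = 4·1331 + 27·25 ≡ 19 (mod 23). Nonzero ⇒ E is nonsingular.
For each x ∈ F_23, compute rhs = x³ + 11·x + 5 mod 23, then count y ∈ F_23 with y² ≡ rhs.
  x = 0: rhs = 5, matching y values: none (0 points).
  x = 1: rhs = 17, matching y values: none (0 points).
  x = 2: rhs = 12, matching y values: 9, 14 (2 points).
  x = 3: rhs = 19, matching y values: none (0 points).
  x = 4: rhs = 21, matching y values: none (0 points).
  x = 5: rhs = 1, matching y values: 1, 22 (2 points).
  x = 6: rhs = 11, matching y values: none (0 points).
  x = 7: rhs = 11, matching y values: none (0 points).
  x = 8: rhs = 7, matching y values: none (0 points).
  x = 9: rhs = 5, matching y values: none (0 points).
  x = 10: rhs = 11, matching y values: none (0 points).
  x = 11: rhs = 8, matching y values: 10, 13 (2 points).
  x = 12: rhs = 2, matching y values: 5, 18 (2 points).
  x = 13: rhs = 22, matching y values: none (0 points).
  x = 14: rhs = 5, matching y values: none (0 points).
  x = 15: rhs = 3, matching y values: 7, 16 (2 points).
  x = 16: rhs = 22, matching y values: none (0 points).
  x = 17: rhs = 22, matching y values: none (0 points).
  x = 18: rhs = 9, matching y values: 3, 20 (2 points).
  x = 19: rhs = 12, matching y values: 9, 14 (2 points).
  x = 20: rhs = 14, matching y values: none (0 points).
  x = 21: rhs = 21, matching y values: none (0 points).
  x = 22: rhs = 16, matching y values: 4, 19 (2 points).
Total affine count: 16.
Full point count |E(F_23)| = 16 + 1 = 17.
Hasse bound: |17 − (23+1)| = |-7| = 7 ≤ 2√23 ≈ 9.5917 ✓.


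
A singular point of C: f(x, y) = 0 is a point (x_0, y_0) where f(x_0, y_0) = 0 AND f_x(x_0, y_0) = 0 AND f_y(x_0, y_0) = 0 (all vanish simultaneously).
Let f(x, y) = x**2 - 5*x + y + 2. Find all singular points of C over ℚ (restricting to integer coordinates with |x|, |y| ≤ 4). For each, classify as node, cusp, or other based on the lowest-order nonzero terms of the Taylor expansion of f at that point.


No singular points in the scanned grid; C is smooth there.

Compute partial derivatives:
  f_x = 2*x - 5.
  f_y = 1.
f_y = 1 is a nonzero constant, so f_y never vanishes: no point (x, y) can satisfy f = f_x = f_y = 0. In particular no (x, y) ∈ {−4, ..., 4}² is singular; the curve is smooth.


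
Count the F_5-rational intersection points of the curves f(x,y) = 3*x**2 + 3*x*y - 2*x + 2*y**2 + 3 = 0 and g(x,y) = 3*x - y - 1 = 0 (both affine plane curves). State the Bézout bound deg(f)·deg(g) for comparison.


Common zeros: {(0, 4)}; count = 1; Bézout bound = 2.

deg(f) = 2, deg(g) = 1, so Bézout bound = 2.
Scan x ∈ F_5. For each x, list the y ∈ F_5 with f(x, y) ≡ 0 and those with g(x, y) ≡ 0 (mod 5); the common zeros in that column are the intersection.
  x = 0: f ≡ 0 at y ∈ {1, 4}; g ≡ 0 at y ∈ {4}; common: {4}.
  x = 1: f ≡ 0 at y ∈ ∅; g ≡ 0 at y ∈ {2}; common: ∅.
  x = 2: f ≡ 0 at y ∈ ∅; g ≡ 0 at y ∈ {0}; common: ∅.
  x = 3: f ≡ 0 at y ∈ {1, 2}; g ≡ 0 at y ∈ {3}; common: ∅.
  x = 4: f ≡ 0 at y ∈ {2}; g ≡ 0 at y ∈ {1}; common: ∅.
Collecting: common zeros = {(0, 4)}, so the count is 1.
Comparison with the Bézout bound: 1 ≤ 2 = deg(f)·deg(g), as expected for curves with no common component (the affine F_5-count falls short of the bound because intersections may lie at infinity, over extension fields, or carry multiplicity).


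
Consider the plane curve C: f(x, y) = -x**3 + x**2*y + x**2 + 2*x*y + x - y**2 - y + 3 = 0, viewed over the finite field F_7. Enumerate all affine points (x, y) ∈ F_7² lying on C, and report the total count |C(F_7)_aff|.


Affine F_7-points: {(2, 1), (2, 6), (3, 3), (3, 4), (4, 4), (4, 5), (5, 2), (5, 4)}; count = 8.

For each of the 49 pairs (x, y) ∈ F_7², evaluate f(x, y) mod 7. Record the zeros.
  x = 0: [0↦3, 1↦1, 2↦4, 3↦5, 4↦4, 5↦1, 6↦3]  zeros at y ∈ ∅
  x = 1: [0↦4, 1↦5, 2↦4, 3↦1, 4↦3, 5↦3, 6↦1]  zeros at y ∈ ∅
  x = 2: [0↦1, 1↦0, 2↦4, 3↦6, 4↦6, 5↦4, 6↦0]  zeros at y ∈ {1, 6}
  x = 3: [0↦2, 1↦1, 2↦5, 3↦0, 4↦0, 5↦5, 6↦1]  zeros at y ∈ {3, 4}
  x = 4: [0↦1, 1↦2, 2↦1, 3↦5, 4↦0, 5↦0, 6↦5]  zeros at y ∈ {4, 5}
  x = 5: [0↦6, 1↦4, 2↦0, 3↦1, 4↦0, 5↦4, 6↦6]  zeros at y ∈ {2, 4}
  x = 6: [0↦4, 1↦1, 2↦3, 3↦3, 4↦1, 5↦4, 6↦5]  zeros at y ∈ ∅
Collecting zeros: affine points = {(2, 1), (2, 6), (3, 3), (3, 4), (4, 4), (4, 5), (5, 2), (5, 4)}.
Total count |C(F_7)_aff| = 8.


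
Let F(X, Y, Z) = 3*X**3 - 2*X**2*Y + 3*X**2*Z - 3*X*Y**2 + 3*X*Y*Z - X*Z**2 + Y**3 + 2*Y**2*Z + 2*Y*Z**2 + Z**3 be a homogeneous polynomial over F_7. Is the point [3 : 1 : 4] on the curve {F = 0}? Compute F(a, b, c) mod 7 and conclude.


F(3,1,4) ≡ 3 (mod 7); P is NOT on the curve.

Evaluate F(3, 1, 4) term-by-term (mod 7).
  3*X**3 ↦ 3·27·1·1 = 81
  -2*X**2*Y ↦ -2·9·1·1 = -18
  3*X**2*Z ↦ 3·9·1·4 = 108
  -3*X*Y**2 ↦ -3·3·1·1 = -9
  3*X*Y*Z ↦ 3·3·1·4 = 36
  -X*Z**2 ↦ -1·3·1·16 = -48
  Y**3 ↦ 1·1·1·1 = 1
  2*Y**2*Z ↦ 2·1·1·4 = 8
  2*Y*Z**2 ↦ 2·1·1·16 = 32
  Z**3 ↦ 1·1·1·64 = 64
Sum: F(3, 1, 4) = (81) + (-18) + (108) + (-9) + (36) + (-48) + (1) + (8) + (32) + (64) = 255.
Reducing mod 7: 255 ≡ 3 (mod 7).
Since F(a, b, c) ≡ 3 ≠ 0 (mod 7), P does NOT lie on the curve.


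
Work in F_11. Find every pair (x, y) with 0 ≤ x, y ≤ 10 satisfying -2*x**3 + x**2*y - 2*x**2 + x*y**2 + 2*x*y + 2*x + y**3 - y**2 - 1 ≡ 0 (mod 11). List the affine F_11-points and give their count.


Affine F_11-points: {(0, 5), (1, 2), (1, 3), (1, 6), (2, 1), (3, 8), (4, 4)}; count = 7.

For each of the 121 pairs (x, y) ∈ F_11², evaluate f(x, y) mod 11. Record the zeros.
  x = 0: [0↦10, 1↦10, 2↦3, 3↦6, 4↦3, 5↦0, 6↦3, 7↦7, 8↦7, 9↦9, 10↦8]  zeros at y ∈ {5}
  x = 1: [0↦8, 1↦1, 2↦0, 3↦0, 4↦7, 5↦5, 6↦0, 7↦9, 8↦5, 9↦5, 10↦4]  zeros at y ∈ {2, 3, 6}
  x = 2: [0↦1, 1↦0, 2↦7, 3↦6, 4↦3, 5↦4, 6↦4, 7↦9, 8↦3, 9↦3, 10↦4]  zeros at y ∈ {1}
  x = 3: [0↦10, 1↦6, 2↦1, 3↦1, 4↦1, 5↦7, 6↦3, 7↦6, 8↦0, 9↦2, 10↦7]  zeros at y ∈ {8}
  x = 4: [0↦1, 1↦7, 2↦3, 3↦6, 4↦0, 5↦2, 6↦7, 7↦10, 8↦6, 9↦1, 10↦1]  zeros at y ∈ {4}
  x = 5: [0↦6, 1↦2, 2↦1, 3↦9, 4↦10, 5↦10, 6↦4, 7↦9, 8↦9, 9↦10, 10↦7]  zeros at y ∈ ∅
  x = 6: [0↦2, 1↦1, 2↦5, 3↦9, 4↦8, 5↦8, 6↦4, 7↦2, 8↦8, 9↦6, 10↦2]  zeros at y ∈ ∅
  x = 7: [0↦10, 1↦3, 2↦3, 3↦5, 4↦4, 5↦6, 6↦6, 7↦10, 8↦2, 9↦10, 10↦7]  zeros at y ∈ ∅
  x = 8: [0↦7, 1↦7, 2↦5, 3↦7, 4↦8, 5↦3, 6↦9, 7↦10, 8↦1, 9↦10, 10↦10]  zeros at y ∈ ∅
  x = 9: [0↦3, 1↦1, 2↦10, 3↦3, 4↦8, 5↦9, 6↦1, 7↦1, 8↦4, 9↦5, 10↦10]  zeros at y ∈ ∅
  x = 10: [0↦8, 1↦6, 2↦6, 3↦3, 4↦3, 5↦1, 6↦3, 7↦4, 8↦10, 9↦5, 10↦6]  zeros at y ∈ ∅
Collecting zeros: affine points = {(0, 5), (1, 2), (1, 3), (1, 6), (2, 1), (3, 8), (4, 4)}.
Total count |C(F_11)_aff| = 7.


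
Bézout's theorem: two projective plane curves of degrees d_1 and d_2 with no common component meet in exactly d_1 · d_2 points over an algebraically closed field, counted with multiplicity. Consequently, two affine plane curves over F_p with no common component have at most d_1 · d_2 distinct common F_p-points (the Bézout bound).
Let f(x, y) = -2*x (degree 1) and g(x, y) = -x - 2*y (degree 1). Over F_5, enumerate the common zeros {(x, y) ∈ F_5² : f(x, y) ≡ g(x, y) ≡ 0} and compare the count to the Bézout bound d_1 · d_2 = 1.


Common zeros: {(0, 0)}; count = 1; Bézout bound = 1.

deg(f) = 1, deg(g) = 1, so Bézout bound = 1.
Scan x ∈ F_5. For each x, list the y ∈ F_5 with f(x, y) ≡ 0 and those with g(x, y) ≡ 0 (mod 5); the common zeros in that column are the intersection.
  x = 0: f ≡ 0 at y ∈ {0, 1, 2, 3, 4}; g ≡ 0 at y ∈ {0}; common: {0}.
  x = 1: f ≡ 0 at y ∈ ∅; g ≡ 0 at y ∈ {2}; common: ∅.
  x = 2: f ≡ 0 at y ∈ ∅; g ≡ 0 at y ∈ {4}; common: ∅.
  x = 3: f ≡ 0 at y ∈ ∅; g ≡ 0 at y ∈ {1}; common: ∅.
  x = 4: f ≡ 0 at y ∈ ∅; g ≡ 0 at y ∈ {3}; common: ∅.
Collecting: common zeros = {(0, 0)}, so the count is 1.
Comparison with the Bézout bound: 1 ≤ 1 = deg(f)·deg(g), as expected for curves with no common component (the bound is attained).


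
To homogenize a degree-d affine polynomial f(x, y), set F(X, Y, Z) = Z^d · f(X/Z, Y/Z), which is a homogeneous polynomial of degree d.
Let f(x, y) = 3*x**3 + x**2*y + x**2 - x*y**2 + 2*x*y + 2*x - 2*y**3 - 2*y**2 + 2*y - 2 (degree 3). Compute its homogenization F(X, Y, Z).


F(X, Y, Z) = 3*X**3 + X**2*Y + X**2*Z - X*Y**2 + 2*X*Y*Z + 2*X*Z**2 - 2*Y**3 - 2*Y**2*Z + 2*Y*Z**2 - 2*Z**3

deg(f) = 3.
Substitute x = X/Z, y = Y/Z into f, then multiply by Z^3.
  monomial 3·x^3·y^0 ↦ 3·X^3·Y^0·Z^0.
  monomial 1·x^2·y^1 ↦ 1·X^2·Y^1·Z^0.
  monomial 1·x^2·y^0 ↦ 1·X^2·Y^0·Z^1.
  monomial -1·x^1·y^2 ↦ -1·X^1·Y^2·Z^0.
  monomial 2·x^1·y^1 ↦ 2·X^1·Y^1·Z^1.
  monomial 2·x^1·y^0 ↦ 2·X^1·Y^0·Z^2.
  monomial -2·x^0·y^3 ↦ -2·X^0·Y^3·Z^0.
  monomial -2·x^0·y^2 ↦ -2·X^0·Y^2·Z^1.
  monomial 2·x^0·y^1 ↦ 2·X^0·Y^1·Z^2.
  monomial -2·x^0·y^0 ↦ -2·X^0·Y^0·Z^3.
Collecting: F(X, Y, Z) = 3*X**3 + X**2*Y + X**2*Z - X*Y**2 + 2*X*Y*Z + 2*X*Z**2 - 2*Y**3 - 2*Y**2*Z + 2*Y*Z**2 - 2*Z**3.


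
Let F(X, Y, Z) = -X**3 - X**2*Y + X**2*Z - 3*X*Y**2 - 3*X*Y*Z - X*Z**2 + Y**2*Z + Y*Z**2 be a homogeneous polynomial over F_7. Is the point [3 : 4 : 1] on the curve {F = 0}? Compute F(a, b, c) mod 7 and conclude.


F(3,4,1) ≡ 0 (mod 7); P is on the curve.

Evaluate F(3, 4, 1) term-by-term (mod 7).
  -X**3 ↦ -1·27·1·1 = -27
  -X**2*Y ↦ -1·9·4·1 = -36
  X**2*Z ↦ 1·9·1·1 = 9
  -3*X*Y**2 ↦ -3·3·16·1 = -144
  -3*X*Y*Z ↦ -3·3·4·1 = -36
  -X*Z**2 ↦ -1·3·1·1 = -3
  Y**2*Z ↦ 1·1·16·1 = 16
  Y*Z**2 ↦ 1·1·4·1 = 4
Sum: F(3, 4, 1) = (-27) + (-36) + (9) + (-144) + (-36) + (-3) + (16) + (4) = -217.
Reducing mod 7: -217 ≡ 0 (mod 7).
Since F(a, b, c) ≡ 0 (mod 7), P lies on the curve.


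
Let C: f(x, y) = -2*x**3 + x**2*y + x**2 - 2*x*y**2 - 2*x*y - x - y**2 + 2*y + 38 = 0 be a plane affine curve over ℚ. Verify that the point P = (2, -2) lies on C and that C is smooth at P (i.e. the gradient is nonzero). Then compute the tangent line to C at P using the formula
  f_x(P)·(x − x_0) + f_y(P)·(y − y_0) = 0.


Tangent line at P: -33*x + 22*y + 110 = 0.

Step 1: f(2, -2) = 0, so P lies on C.
Step 2: partial derivatives
  f_x(x, y) = -6*x**2 + 2*x*y + 2*x - 2*y**2 - 2*y - 1, f_y(x, y) = x**2 - 4*x*y - 2*x - 2*y + 2.
  f_x(P) = -33, f_y(P) = 22 (gradient nonzero, so P is smooth).
Step 3: tangent line at P: -33·(x − 2) + 22·(y − -2) = 0.
Expanding: -33*x + 22*y + 110 = 0.


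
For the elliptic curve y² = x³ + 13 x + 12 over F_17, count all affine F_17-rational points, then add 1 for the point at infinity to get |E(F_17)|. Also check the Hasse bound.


Affine points = {(1, 3), (1, 14), (4, 3), (4, 14), (5, 7), (5, 10), (6, 0), (7, 2), (7, 15), (8, 4), (8, 13), (9, 5), (9, 12), (12, 3), (12, 14), (13, 7), (13, 10), (16, 7), (16, 10)}; affine count = 19; |E(F_17)| = 20.

Discriminant check: Δ ∝ 4a³ + 27b² = 4·13³ + 27·12² = 4·2197 + 27·144 ≡ 11 (mod 17). Nonzero ⇒ E is nonsingular.
For each x ∈ F_17, compute rhs = x³ + 13·x + 12 mod 17, then count y ∈ F_17 with y² ≡ rhs.
  x = 0: rhs = 12, matching y values: none (0 points).
  x = 1: rhs = 9, matching y values: 3, 14 (2 points).
  x = 2: rhs = 12, matching y values: none (0 points).
  x = 3: rhs = 10, matching y values: none (0 points).
  x = 4: rhs = 9, matching y values: 3, 14 (2 points).
  x = 5: rhs = 15, matching y values: 7, 10 (2 points).
  x = 6: rhs = 0, matching y values: 0 (1 points).
  x = 7: rhs = 4, matching y values: 2, 15 (2 points).
  x = 8: rhs = 16, matching y values: 4, 13 (2 points).
  x = 9: rhs = 8, matching y values: 5, 12 (2 points).
  x = 10: rhs = 3, matching y values: none (0 points).
  x = 11: rhs = 7, matching y values: none (0 points).
  x = 12: rhs = 9, matching y values: 3, 14 (2 points).
  x = 13: rhs = 15, matching y values: 7, 10 (2 points).
  x = 14: rhs = 14, matching y values: none (0 points).
  x = 15: rhs = 12, matching y values: none (0 points).
  x = 16: rhs = 15, matching y values: 7, 10 (2 points).
Total affine count: 19.
Full point count |E(F_17)| = 19 + 1 = 20.
Hasse bound: |20 − (17+1)| = |2| = 2 ≤ 2√17 ≈ 8.2462 ✓.


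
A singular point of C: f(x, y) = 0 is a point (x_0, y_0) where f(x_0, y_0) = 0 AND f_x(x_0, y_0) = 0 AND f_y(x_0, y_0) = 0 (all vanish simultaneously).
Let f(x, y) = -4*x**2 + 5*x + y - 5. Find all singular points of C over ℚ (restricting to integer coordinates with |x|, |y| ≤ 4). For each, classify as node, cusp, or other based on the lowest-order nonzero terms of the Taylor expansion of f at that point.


No singular points in the scanned grid; C is smooth there.

Compute partial derivatives:
  f_x = 5 - 8*x.
  f_y = 1.
f_y = 1 is a nonzero constant, so f_y never vanishes: no point (x, y) can satisfy f = f_x = f_y = 0. In particular no (x, y) ∈ {−4, ..., 4}² is singular; the curve is smooth.


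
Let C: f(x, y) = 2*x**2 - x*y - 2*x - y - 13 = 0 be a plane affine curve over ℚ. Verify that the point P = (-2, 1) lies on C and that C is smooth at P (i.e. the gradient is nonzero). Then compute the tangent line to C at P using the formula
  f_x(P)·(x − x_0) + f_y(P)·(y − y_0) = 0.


Tangent line at P: -11*x + y - 23 = 0.

Step 1: f(-2, 1) = 0, so P lies on C.
Step 2: partial derivatives
  f_x(x, y) = 4*x - y - 2, f_y(x, y) = -x - 1.
  f_x(P) = -11, f_y(P) = 1 (gradient nonzero, so P is smooth).
Step 3: tangent line at P: -11·(x − -2) + 1·(y − 1) = 0.
Expanding: -11*x + y - 23 = 0.


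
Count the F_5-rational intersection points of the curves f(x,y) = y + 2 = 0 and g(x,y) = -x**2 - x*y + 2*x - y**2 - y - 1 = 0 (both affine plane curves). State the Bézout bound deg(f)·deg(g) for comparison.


Common zeros: {(1, 3), (3, 3)}; count = 2; Bézout bound = 2.

deg(f) = 1, deg(g) = 2, so Bézout bound = 2.
Scan x ∈ F_5. For each x, list the y ∈ F_5 with f(x, y) ≡ 0 and those with g(x, y) ≡ 0 (mod 5); the common zeros in that column are the intersection.
  x = 0: f ≡ 0 at y ∈ {3}; g ≡ 0 at y ∈ ∅; common: ∅.
  x = 1: f ≡ 0 at y ∈ {3}; g ≡ 0 at y ∈ {0, 3}; common: {3}.
  x = 2: f ≡ 0 at y ∈ {3}; g ≡ 0 at y ∈ {1}; common: ∅.
  x = 3: f ≡ 0 at y ∈ {3}; g ≡ 0 at y ∈ {3}; common: {3}.
  x = 4: f ≡ 0 at y ∈ {3}; g ≡ 0 at y ∈ {1, 4}; common: ∅.
Collecting: common zeros = {(1, 3), (3, 3)}, so the count is 2.
Comparison with the Bézout bound: 2 ≤ 2 = deg(f)·deg(g), as expected for curves with no common component (the bound is attained).


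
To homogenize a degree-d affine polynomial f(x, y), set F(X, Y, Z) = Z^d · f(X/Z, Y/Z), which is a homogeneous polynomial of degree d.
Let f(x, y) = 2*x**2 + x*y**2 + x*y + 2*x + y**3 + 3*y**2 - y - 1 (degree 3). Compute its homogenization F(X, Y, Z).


F(X, Y, Z) = 2*X**2*Z + X*Y**2 + X*Y*Z + 2*X*Z**2 + Y**3 + 3*Y**2*Z - Y*Z**2 - Z**3

deg(f) = 3.
Substitute x = X/Z, y = Y/Z into f, then multiply by Z^3.
  monomial 2·x^2·y^0 ↦ 2·X^2·Y^0·Z^1.
  monomial 1·x^1·y^2 ↦ 1·X^1·Y^2·Z^0.
  monomial 1·x^1·y^1 ↦ 1·X^1·Y^1·Z^1.
  monomial 2·x^1·y^0 ↦ 2·X^1·Y^0·Z^2.
  monomial 1·x^0·y^3 ↦ 1·X^0·Y^3·Z^0.
  monomial 3·x^0·y^2 ↦ 3·X^0·Y^2·Z^1.
  monomial -1·x^0·y^1 ↦ -1·X^0·Y^1·Z^2.
  monomial -1·x^0·y^0 ↦ -1·X^0·Y^0·Z^3.
Collecting: F(X, Y, Z) = 2*X**2*Z + X*Y**2 + X*Y*Z + 2*X*Z**2 + Y**3 + 3*Y**2*Z - Y*Z**2 - Z**3.


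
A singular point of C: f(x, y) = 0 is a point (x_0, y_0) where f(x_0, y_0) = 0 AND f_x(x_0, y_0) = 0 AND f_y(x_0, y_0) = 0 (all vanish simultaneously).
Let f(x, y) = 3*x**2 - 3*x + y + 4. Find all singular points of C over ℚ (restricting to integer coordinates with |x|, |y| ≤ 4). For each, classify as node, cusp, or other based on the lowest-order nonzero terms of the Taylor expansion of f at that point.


No singular points in the scanned grid; C is smooth there.

Compute partial derivatives:
  f_x = 6*x - 3.
  f_y = 1.
f_y = 1 is a nonzero constant, so f_y never vanishes: no point (x, y) can satisfy f = f_x = f_y = 0. In particular no (x, y) ∈ {−4, ..., 4}² is singular; the curve is smooth.


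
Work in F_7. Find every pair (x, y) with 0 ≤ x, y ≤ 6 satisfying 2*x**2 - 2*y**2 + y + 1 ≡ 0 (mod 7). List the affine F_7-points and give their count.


Affine F_7-points: {(0, 1), (0, 3), (1, 5), (1, 6), (6, 5), (6, 6)}; count = 6.

For each of the 49 pairs (x, y) ∈ F_7², evaluate f(x, y) mod 7. Record the zeros.
  x = 0: [0↦1, 1↦0, 2↦2, 3↦0, 4↦1, 5↦5, 6↦5]  zeros at y ∈ {1, 3}
  x = 1: [0↦3, 1↦2, 2↦4, 3↦2, 4↦3, 5↦0, 6↦0]  zeros at y ∈ {5, 6}
  x = 2: [0↦2, 1↦1, 2↦3, 3↦1, 4↦2, 5↦6, 6↦6]  zeros at y ∈ ∅
  x = 3: [0↦5, 1↦4, 2↦6, 3↦4, 4↦5, 5↦2, 6↦2]  zeros at y ∈ ∅
  x = 4: [0↦5, 1↦4, 2↦6, 3↦4, 4↦5, 5↦2, 6↦2]  zeros at y ∈ ∅
  x = 5: [0↦2, 1↦1, 2↦3, 3↦1, 4↦2, 5↦6, 6↦6]  zeros at y ∈ ∅
  x = 6: [0↦3, 1↦2, 2↦4, 3↦2, 4↦3, 5↦0, 6↦0]  zeros at y ∈ {5, 6}
Collecting zeros: affine points = {(0, 1), (0, 3), (1, 5), (1, 6), (6, 5), (6, 6)}.
Total count |C(F_7)_aff| = 6.


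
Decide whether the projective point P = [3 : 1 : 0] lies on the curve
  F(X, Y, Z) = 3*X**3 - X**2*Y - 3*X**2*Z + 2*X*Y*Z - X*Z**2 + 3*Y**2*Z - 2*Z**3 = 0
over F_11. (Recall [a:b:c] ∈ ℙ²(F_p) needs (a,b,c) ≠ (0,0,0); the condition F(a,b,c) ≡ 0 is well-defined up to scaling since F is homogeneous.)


F(3,1,0) ≡ 6 (mod 11); P is NOT on the curve.

Evaluate F(3, 1, 0) term-by-term (mod 11).
  3*X**3 ↦ 3·27·1·1 = 81
  -X**2*Y ↦ -1·9·1·1 = -9
  -3*X**2*Z ↦ -3·9·1·0 = 0
  2*X*Y*Z ↦ 2·3·1·0 = 0
  -X*Z**2 ↦ -1·3·1·0 = 0
  3*Y**2*Z ↦ 3·1·1·0 = 0
  -2*Z**3 ↦ -2·1·1·0 = 0
Sum: F(3, 1, 0) = (81) + (-9) + (0) + (0) + (0) + (0) + (0) = 72.
Reducing mod 11: 72 ≡ 6 (mod 11).
Since F(a, b, c) ≡ 6 ≠ 0 (mod 11), P does NOT lie on the curve.


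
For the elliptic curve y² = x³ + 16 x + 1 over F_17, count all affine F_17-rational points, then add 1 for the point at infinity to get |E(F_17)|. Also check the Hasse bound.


Affine points = {(0, 1), (0, 16), (1, 1), (1, 16), (3, 5), (3, 12), (5, 6), (5, 11), (12, 0), (13, 3), (13, 14), (16, 1), (16, 16)}; affine count = 13; |E(F_17)| = 14.

Discriminant check: Δ ∝ 4a³ + 27b² = 4·16³ + 27·1² = 4·4096 + 27·1 ≡ 6 (mod 17). Nonzero ⇒ E is nonsingular.
For each x ∈ F_17, compute rhs = x³ + 16·x + 1 mod 17, then count y ∈ F_17 with y² ≡ rhs.
  x = 0: rhs = 1, matching y values: 1, 16 (2 points).
  x = 1: rhs = 1, matching y values: 1, 16 (2 points).
  x = 2: rhs = 7, matching y values: none (0 points).
  x = 3: rhs = 8, matching y values: 5, 12 (2 points).
  x = 4: rhs = 10, matching y values: none (0 points).
  x = 5: rhs = 2, matching y values: 6, 11 (2 points).
  x = 6: rhs = 7, matching y values: none (0 points).
  x = 7: rhs = 14, matching y values: none (0 points).
  x = 8: rhs = 12, matching y values: none (0 points).
  x = 9: rhs = 7, matching y values: none (0 points).
  x = 10: rhs = 5, matching y values: none (0 points).
  x = 11: rhs = 12, matching y values: none (0 points).
  x = 12: rhs = 0, matching y values: 0 (1 points).
  x = 13: rhs = 9, matching y values: 3, 14 (2 points).
  x = 14: rhs = 11, matching y values: none (0 points).
  x = 15: rhs = 12, matching y values: none (0 points).
  x = 16: rhs = 1, matching y values: 1, 16 (2 points).
Total affine count: 13.
Full point count |E(F_17)| = 13 + 1 = 14.
Hasse bound: |14 − (17+1)| = |-4| = 4 ≤ 2√17 ≈ 8.2462 ✓.


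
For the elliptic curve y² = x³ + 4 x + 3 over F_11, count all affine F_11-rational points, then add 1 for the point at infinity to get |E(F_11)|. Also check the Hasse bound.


Affine points = {(0, 5), (0, 6), (3, 3), (3, 8), (5, 4), (5, 7), (6, 1), (6, 10), (7, 0), (9, 3), (9, 8), (10, 3), (10, 8)}; affine count = 13; |E(F_11)| = 14.

Discriminant check: Δ ∝ 4a³ + 27b² = 4·4³ + 27·3² = 4·64 + 27·9 ≡ 4 (mod 11). Nonzero ⇒ E is nonsingular.
For each x ∈ F_11, compute rhs = x³ + 4·x + 3 mod 11, then count y ∈ F_11 with y² ≡ rhs.
  x = 0: rhs = 3, matching y values: 5, 6 (2 points).
  x = 1: rhs = 8, matching y values: none (0 points).
  x = 2: rhs = 8, matching y values: none (0 points).
  x = 3: rhs = 9, matching y values: 3, 8 (2 points).
  x = 4: rhs = 6, matching y values: none (0 points).
  x = 5: rhs = 5, matching y values: 4, 7 (2 points).
  x = 6: rhs = 1, matching y values: 1, 10 (2 points).
  x = 7: rhs = 0, matching y values: 0 (1 points).
  x = 8: rhs = 8, matching y values: none (0 points).
  x = 9: rhs = 9, matching y values: 3, 8 (2 points).
  x = 10: rhs = 9, matching y values: 3, 8 (2 points).
Total affine count: 13.
Full point count |E(F_11)| = 13 + 1 = 14.
Hasse bound: |14 − (11+1)| = |2| = 2 ≤ 2√11 ≈ 6.6332 ✓.


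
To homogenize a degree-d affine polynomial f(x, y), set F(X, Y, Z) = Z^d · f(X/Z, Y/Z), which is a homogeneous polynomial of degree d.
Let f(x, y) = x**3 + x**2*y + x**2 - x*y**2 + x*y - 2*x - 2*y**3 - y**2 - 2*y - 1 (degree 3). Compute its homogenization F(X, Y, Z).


F(X, Y, Z) = X**3 + X**2*Y + X**2*Z - X*Y**2 + X*Y*Z - 2*X*Z**2 - 2*Y**3 - Y**2*Z - 2*Y*Z**2 - Z**3

deg(f) = 3.
Substitute x = X/Z, y = Y/Z into f, then multiply by Z^3.
  monomial 1·x^3·y^0 ↦ 1·X^3·Y^0·Z^0.
  monomial 1·x^2·y^1 ↦ 1·X^2·Y^1·Z^0.
  monomial 1·x^2·y^0 ↦ 1·X^2·Y^0·Z^1.
  monomial -1·x^1·y^2 ↦ -1·X^1·Y^2·Z^0.
  monomial 1·x^1·y^1 ↦ 1·X^1·Y^1·Z^1.
  monomial -2·x^1·y^0 ↦ -2·X^1·Y^0·Z^2.
  monomial -2·x^0·y^3 ↦ -2·X^0·Y^3·Z^0.
  monomial -1·x^0·y^2 ↦ -1·X^0·Y^2·Z^1.
  monomial -2·x^0·y^1 ↦ -2·X^0·Y^1·Z^2.
  monomial -1·x^0·y^0 ↦ -1·X^0·Y^0·Z^3.
Collecting: F(X, Y, Z) = X**3 + X**2*Y + X**2*Z - X*Y**2 + X*Y*Z - 2*X*Z**2 - 2*Y**3 - Y**2*Z - 2*Y*Z**2 - Z**3.


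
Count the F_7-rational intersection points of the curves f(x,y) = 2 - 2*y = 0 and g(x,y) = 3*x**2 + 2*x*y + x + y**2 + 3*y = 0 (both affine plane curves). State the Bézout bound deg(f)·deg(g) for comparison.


Common zeros: ∅; count = 0; Bézout bound = 2.

deg(f) = 1, deg(g) = 2, so Bézout bound = 2.
Scan x ∈ F_7. For each x, list the y ∈ F_7 with f(x, y) ≡ 0 and those with g(x, y) ≡ 0 (mod 7); the common zeros in that column are the intersection.
  x = 0: f ≡ 0 at y ∈ {1}; g ≡ 0 at y ∈ {0, 4}; common: ∅.
  x = 1: f ≡ 0 at y ∈ {1}; g ≡ 0 at y ∈ {3, 6}; common: ∅.
  x = 2: f ≡ 0 at y ∈ {1}; g ≡ 0 at y ∈ {0}; common: ∅.
  x = 3: f ≡ 0 at y ∈ {1}; g ≡ 0 at y ∈ ∅; common: ∅.
  x = 4: f ≡ 0 at y ∈ {1}; g ≡ 0 at y ∈ {4, 6}; common: ∅.
  x = 5: f ≡ 0 at y ∈ {1}; g ≡ 0 at y ∈ ∅; common: ∅.
  x = 6: f ≡ 0 at y ∈ {1}; g ≡ 0 at y ∈ {3}; common: ∅.
Collecting: common zeros = ∅, so the count is 0.
Comparison with the Bézout bound: 0 ≤ 2 = deg(f)·deg(g), as expected for curves with no common component (the affine F_7-count falls short of the bound because intersections may lie at infinity, over extension fields, or carry multiplicity).


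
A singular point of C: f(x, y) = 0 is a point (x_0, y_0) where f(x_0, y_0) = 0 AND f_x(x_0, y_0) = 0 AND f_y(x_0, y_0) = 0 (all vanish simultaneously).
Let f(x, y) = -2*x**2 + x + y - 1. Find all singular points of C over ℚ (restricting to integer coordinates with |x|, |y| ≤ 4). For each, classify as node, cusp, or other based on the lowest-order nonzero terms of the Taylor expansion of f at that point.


No singular points in the scanned grid; C is smooth there.

Compute partial derivatives:
  f_x = 1 - 4*x.
  f_y = 1.
f_y = 1 is a nonzero constant, so f_y never vanishes: no point (x, y) can satisfy f = f_x = f_y = 0. In particular no (x, y) ∈ {−4, ..., 4}² is singular; the curve is smooth.


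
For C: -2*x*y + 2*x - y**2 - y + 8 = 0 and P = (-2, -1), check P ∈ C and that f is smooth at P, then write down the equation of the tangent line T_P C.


Tangent line at P: 4*x + 5*y + 13 = 0.

Step 1: f(-2, -1) = 0, so P lies on C.
Step 2: partial derivatives
  f_x(x, y) = 2 - 2*y, f_y(x, y) = -2*x - 2*y - 1.
  f_x(P) = 4, f_y(P) = 5 (gradient nonzero, so P is smooth).
Step 3: tangent line at P: 4·(x − -2) + 5·(y − -1) = 0.
Expanding: 4*x + 5*y + 13 = 0.


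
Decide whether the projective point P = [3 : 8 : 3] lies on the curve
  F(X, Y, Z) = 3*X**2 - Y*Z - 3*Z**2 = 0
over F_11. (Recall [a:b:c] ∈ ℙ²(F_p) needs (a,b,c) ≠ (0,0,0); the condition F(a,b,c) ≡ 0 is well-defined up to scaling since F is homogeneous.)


F(3,8,3) ≡ 9 (mod 11); P is NOT on the curve.

Evaluate F(3, 8, 3) term-by-term (mod 11).
  3*X**2 ↦ 3·9·1·1 = 27
  -Y*Z ↦ -1·1·8·3 = -24
  -3*Z**2 ↦ -3·1·1·9 = -27
Sum: F(3, 8, 3) = (27) + (-24) + (-27) = -24.
Reducing mod 11: -24 ≡ 9 (mod 11).
Since F(a, b, c) ≡ 9 ≠ 0 (mod 11), P does NOT lie on the curve.


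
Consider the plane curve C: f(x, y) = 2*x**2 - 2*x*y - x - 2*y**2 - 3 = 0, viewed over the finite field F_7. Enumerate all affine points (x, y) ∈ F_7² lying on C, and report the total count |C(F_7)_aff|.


Affine F_7-points: {(0, 3), (0, 4), (1, 2), (1, 4), (5, 0), (5, 2), (6, 0), (6, 1)}; count = 8.

For each of the 49 pairs (x, y) ∈ F_7², evaluate f(x, y) mod 7. Record the zeros.
  x = 0: [0↦4, 1↦2, 2↦3, 3↦0, 4↦0, 5↦3, 6↦2]  zeros at y ∈ {3, 4}
  x = 1: [0↦5, 1↦1, 2↦0, 3↦2, 4↦0, 5↦1, 6↦5]  zeros at y ∈ {2, 4}
  x = 2: [0↦3, 1↦4, 2↦1, 3↦1, 4↦4, 5↦3, 6↦5]  zeros at y ∈ ∅
  x = 3: [0↦5, 1↦4, 2↦6, 3↦4, 4↦5, 5↦2, 6↦2]  zeros at y ∈ ∅
  x = 4: [0↦4, 1↦1, 2↦1, 3↦4, 4↦3, 5↦5, 6↦3]  zeros at y ∈ ∅
  x = 5: [0↦0, 1↦2, 2↦0, 3↦1, 4↦5, 5↦5, 6↦1]  zeros at y ∈ {0, 2}
  x = 6: [0↦0, 1↦0, 2↦3, 3↦2, 4↦4, 5↦2, 6↦3]  zeros at y ∈ {0, 1}
Collecting zeros: affine points = {(0, 3), (0, 4), (1, 2), (1, 4), (5, 0), (5, 2), (6, 0), (6, 1)}.
Total count |C(F_7)_aff| = 8.
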